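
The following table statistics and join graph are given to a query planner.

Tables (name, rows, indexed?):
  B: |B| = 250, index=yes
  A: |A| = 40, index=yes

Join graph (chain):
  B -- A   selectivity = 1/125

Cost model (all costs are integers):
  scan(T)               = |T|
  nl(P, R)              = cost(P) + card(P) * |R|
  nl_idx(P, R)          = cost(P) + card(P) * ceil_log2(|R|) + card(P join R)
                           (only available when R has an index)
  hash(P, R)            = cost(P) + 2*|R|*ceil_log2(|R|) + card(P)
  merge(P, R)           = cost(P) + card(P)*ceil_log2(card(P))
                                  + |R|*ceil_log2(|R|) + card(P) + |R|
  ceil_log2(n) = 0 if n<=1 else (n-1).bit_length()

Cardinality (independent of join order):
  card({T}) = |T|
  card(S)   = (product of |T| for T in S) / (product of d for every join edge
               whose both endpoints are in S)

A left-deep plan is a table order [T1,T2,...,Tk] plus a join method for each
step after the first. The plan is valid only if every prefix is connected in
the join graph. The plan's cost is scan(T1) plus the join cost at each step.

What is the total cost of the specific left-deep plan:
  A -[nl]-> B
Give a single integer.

10040

step 1: scan A: cost=40, card=40
step 2: join B via nl
    card(P join B) = 40*250/(125) = 80
    cost = 40 + 40*250 = 10040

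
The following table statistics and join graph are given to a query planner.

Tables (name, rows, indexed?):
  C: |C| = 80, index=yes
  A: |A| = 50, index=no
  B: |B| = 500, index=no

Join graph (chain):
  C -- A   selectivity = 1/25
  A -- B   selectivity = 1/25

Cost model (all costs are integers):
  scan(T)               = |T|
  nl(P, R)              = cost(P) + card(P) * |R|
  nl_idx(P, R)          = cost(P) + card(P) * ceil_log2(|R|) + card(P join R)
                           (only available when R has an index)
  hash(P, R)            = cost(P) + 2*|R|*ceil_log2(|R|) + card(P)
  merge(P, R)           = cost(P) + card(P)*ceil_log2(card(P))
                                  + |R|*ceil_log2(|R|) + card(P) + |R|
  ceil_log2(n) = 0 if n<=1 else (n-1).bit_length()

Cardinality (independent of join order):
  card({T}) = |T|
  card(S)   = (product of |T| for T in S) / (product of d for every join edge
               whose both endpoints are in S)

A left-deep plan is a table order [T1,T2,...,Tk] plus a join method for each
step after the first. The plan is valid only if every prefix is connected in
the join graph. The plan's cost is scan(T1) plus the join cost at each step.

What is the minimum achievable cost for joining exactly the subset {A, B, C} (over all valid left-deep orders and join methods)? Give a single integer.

Selinger DP over subsets of {A,B,C}:
  {C}: scan cost=80, card=80
  {A}: scan cost=50, card=50
  {B}: scan cost=500, card=500
  {AC}: card=160; try (C,nl_idx)→560, (A,hash)→760, (C,merge)→1040, (A,merge)→1070, (C,hash)→1220, (C,nl)→4050 …(+1); best=560 via (C,nl_idx)
  {AB}: card=1000; try (A,hash)→1600, (B,merge)→5400, (A,merge)→5850, (B,hash)→9100, (B,nl)→25050, (A,nl)→25500; best=1600 via (A,hash)
  {ABC}: card=3200; try (C,hash)→3720, (B,merge)→7000, (B,hash)→9720, (C,nl_idx)→11800, (C,merge)→13240, (B,nl)→80560 …(+1); best=3720 via (C,hash)

3720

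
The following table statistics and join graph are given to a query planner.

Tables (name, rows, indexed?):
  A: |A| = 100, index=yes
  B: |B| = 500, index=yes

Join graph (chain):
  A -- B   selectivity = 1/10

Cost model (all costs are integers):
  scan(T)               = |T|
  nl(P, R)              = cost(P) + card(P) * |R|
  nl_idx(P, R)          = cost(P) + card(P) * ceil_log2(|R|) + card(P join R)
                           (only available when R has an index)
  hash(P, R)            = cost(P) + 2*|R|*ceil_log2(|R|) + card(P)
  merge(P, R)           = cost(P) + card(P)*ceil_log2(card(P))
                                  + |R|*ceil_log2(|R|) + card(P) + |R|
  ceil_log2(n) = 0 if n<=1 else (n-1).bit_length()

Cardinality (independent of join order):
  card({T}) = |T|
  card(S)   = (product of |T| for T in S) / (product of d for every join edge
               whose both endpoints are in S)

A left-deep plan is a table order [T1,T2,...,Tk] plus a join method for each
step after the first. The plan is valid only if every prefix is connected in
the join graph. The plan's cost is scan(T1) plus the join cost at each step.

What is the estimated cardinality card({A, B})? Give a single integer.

Tables in S: A(100), B(500)
Edges inside S: A-B(d=10)
numerator = 100 * 500 = 50000
denominator = 10 = 10
card(S) = 50000 / 10 = 5000

5000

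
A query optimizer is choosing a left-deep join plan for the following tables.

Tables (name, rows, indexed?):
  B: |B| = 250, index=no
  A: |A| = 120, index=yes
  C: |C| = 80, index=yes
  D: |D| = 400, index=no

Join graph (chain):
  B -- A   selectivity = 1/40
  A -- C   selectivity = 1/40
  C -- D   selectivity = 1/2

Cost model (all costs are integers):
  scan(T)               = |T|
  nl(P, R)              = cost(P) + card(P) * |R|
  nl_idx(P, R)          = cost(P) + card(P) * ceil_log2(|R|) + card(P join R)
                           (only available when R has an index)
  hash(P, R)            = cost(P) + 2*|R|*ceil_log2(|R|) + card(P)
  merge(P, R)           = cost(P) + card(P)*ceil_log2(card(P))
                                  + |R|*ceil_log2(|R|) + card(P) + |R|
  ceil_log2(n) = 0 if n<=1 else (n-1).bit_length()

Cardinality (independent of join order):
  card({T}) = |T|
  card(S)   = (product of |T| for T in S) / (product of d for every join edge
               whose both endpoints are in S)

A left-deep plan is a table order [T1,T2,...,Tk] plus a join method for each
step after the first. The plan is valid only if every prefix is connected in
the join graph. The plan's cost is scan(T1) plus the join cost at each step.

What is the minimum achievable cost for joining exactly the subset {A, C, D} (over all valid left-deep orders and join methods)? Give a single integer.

7040

Selinger DP over subsets of {A,C,D}:
  {A}: scan cost=120, card=120
  {C}: scan cost=80, card=80
  {D}: scan cost=400, card=400
  {AC}: card=240; try (A,nl_idx)→880, (C,nl_idx)→1200, (C,hash)→1360, (A,merge)→1680, (C,merge)→1720, (A,hash)→1840 …(+2); best=880 via (A,nl_idx)
  {CD}: card=16000; try (C,hash)→1920, (D,merge)→4720, (C,merge)→5040, (D,hash)→7360, (C,nl_idx)→19200, (D,nl)→32080 …(+1); best=1920 via (C,hash)
  {ACD}: card=48000; try (D,merge)→7040, (D,hash)→8320, (A,hash)→19600, (D,nl)→96880, (A,nl_idx)→161920, (A,merge)→242880 …(+1); best=7040 via (D,merge)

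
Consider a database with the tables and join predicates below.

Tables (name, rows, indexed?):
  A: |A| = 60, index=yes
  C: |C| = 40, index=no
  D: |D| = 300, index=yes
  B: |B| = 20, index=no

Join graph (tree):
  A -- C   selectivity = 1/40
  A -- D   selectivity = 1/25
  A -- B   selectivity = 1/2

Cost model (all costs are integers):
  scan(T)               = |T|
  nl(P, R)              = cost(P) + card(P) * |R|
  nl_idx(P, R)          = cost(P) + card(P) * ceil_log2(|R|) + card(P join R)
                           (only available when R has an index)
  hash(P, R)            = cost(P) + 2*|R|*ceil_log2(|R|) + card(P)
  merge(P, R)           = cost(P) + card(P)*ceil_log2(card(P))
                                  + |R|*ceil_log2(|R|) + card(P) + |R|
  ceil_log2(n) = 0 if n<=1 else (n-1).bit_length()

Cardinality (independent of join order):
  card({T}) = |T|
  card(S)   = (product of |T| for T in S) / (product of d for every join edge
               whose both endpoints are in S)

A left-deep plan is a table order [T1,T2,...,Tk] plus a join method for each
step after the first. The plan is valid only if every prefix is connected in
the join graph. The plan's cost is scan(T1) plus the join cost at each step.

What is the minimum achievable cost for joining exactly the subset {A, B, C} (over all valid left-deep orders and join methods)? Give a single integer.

Selinger DP over subsets of {A,B,C}:
  {A}: scan cost=60, card=60
  {C}: scan cost=40, card=40
  {B}: scan cost=20, card=20
  {AC}: card=60; try (A,nl_idx)→340, (C,hash)→600, (A,merge)→740, (C,merge)→760, (A,hash)→800, (A,nl)→2440 …(+1); best=340 via (A,nl_idx)
  {AB}: card=600; try (B,hash)→320, (A,merge)→560, (B,merge)→600, (A,nl_idx)→740, (A,hash)→760, (A,nl)→1220 …(+1); best=320 via (B,hash)
  {ABC}: card=600; try (B,hash)→600, (B,merge)→880, (C,hash)→1400, (B,nl)→1540, (C,merge)→7200, (C,nl)→24320; best=600 via (B,hash)

600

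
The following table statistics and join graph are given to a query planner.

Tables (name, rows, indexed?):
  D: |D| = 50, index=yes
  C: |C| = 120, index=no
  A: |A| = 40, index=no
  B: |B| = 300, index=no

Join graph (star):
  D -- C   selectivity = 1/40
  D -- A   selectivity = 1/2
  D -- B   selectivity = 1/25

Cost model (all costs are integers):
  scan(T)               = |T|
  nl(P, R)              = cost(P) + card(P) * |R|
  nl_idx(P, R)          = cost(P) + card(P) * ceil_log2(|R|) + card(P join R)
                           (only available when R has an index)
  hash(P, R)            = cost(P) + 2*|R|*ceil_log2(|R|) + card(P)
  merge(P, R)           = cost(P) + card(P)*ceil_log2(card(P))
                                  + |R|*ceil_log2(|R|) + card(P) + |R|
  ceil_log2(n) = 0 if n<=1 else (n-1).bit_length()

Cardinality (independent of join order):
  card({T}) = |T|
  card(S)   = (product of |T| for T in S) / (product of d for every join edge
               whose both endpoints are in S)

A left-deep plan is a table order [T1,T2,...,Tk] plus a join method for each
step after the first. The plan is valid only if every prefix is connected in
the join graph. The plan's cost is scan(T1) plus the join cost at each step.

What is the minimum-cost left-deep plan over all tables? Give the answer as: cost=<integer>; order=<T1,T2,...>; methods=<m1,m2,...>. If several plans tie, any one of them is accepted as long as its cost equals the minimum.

cost=5760; order=B,D,C,A; methods=hash,hash,hash

Selinger DP (subsets sized 1..n):
  {D}: scan cost=50, card=50
  {C}: scan cost=120, card=120
  {A}: scan cost=40, card=40
  {B}: scan cost=300, card=300
  {CD}: card=150; try (D,hash)→840, (D,nl_idx)→990, (C,merge)→1360, (D,merge)→1430, (C,hash)→1780, (C,nl)→6050 …(+1); best=840 via (D,hash)
  {AD}: card=1000; try (A,hash)→580, (D,merge)→670, (D,hash)→680, (A,merge)→680, (D,nl_idx)→1280, (D,nl)→2040 …(+1); best=580 via (A,hash)
  {BD}: card=600; try (D,hash)→1200, (D,nl_idx)→2700, (B,merge)→3400, (D,merge)→3650, (B,hash)→5500, (B,nl)→15050 …(+1); best=1200 via (D,hash)
  {ACD}: card=3000; try (A,hash)→1470, (A,merge)→2470, (C,hash)→3260, (A,nl)→6840, (C,merge)→12540, (C,nl)→120580; best=1470 via (A,hash)
  {BCD}: card=1800; try (C,hash)→3480, (B,merge)→5190, (B,hash)→6390, (C,merge)→8760, (B,nl)→45840, (C,nl)→73200; best=3480 via (C,hash)
  {ABD}: card=12000; try (A,hash)→2280, (B,hash)→6980, (A,merge)→8080, (B,merge)→14580, (A,nl)→25200, (B,nl)→300580; best=2280 via (A,hash)
  {ABCD}: card=36000; try (A,hash)→5760, (B,hash)→9870, (C,hash)→15960, (A,merge)→25360, (B,merge)→43470, (A,nl)→75480 …(+3); best=5760 via (A,hash)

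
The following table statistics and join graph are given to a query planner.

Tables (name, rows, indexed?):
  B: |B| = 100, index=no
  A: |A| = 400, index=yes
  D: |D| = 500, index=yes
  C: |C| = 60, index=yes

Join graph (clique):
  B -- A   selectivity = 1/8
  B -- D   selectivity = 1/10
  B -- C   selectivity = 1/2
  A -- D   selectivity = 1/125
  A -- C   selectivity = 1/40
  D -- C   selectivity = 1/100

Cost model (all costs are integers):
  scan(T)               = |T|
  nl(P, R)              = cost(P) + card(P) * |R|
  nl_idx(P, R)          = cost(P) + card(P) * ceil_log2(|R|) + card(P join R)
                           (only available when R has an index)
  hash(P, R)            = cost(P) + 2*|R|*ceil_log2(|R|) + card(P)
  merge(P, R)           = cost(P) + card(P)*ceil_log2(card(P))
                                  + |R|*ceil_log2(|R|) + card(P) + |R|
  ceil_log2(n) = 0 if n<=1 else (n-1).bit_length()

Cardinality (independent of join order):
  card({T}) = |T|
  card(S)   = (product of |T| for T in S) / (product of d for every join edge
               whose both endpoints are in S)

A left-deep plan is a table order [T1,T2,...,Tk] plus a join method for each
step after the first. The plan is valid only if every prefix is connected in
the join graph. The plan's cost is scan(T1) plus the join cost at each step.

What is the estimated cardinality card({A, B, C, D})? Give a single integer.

Tables in S: A(400), B(100), C(60), D(500)
Edges inside S: B-A(d=8), B-D(d=10), B-C(d=2), A-D(d=125), A-C(d=40), D-C(d=100)
numerator = 400 * 100 * 60 * 500 = 1200000000
denominator = 8 * 10 * 2 * 125 * 40 * 100 = 80000000
card(S) = 1200000000 / 80000000 = 15

15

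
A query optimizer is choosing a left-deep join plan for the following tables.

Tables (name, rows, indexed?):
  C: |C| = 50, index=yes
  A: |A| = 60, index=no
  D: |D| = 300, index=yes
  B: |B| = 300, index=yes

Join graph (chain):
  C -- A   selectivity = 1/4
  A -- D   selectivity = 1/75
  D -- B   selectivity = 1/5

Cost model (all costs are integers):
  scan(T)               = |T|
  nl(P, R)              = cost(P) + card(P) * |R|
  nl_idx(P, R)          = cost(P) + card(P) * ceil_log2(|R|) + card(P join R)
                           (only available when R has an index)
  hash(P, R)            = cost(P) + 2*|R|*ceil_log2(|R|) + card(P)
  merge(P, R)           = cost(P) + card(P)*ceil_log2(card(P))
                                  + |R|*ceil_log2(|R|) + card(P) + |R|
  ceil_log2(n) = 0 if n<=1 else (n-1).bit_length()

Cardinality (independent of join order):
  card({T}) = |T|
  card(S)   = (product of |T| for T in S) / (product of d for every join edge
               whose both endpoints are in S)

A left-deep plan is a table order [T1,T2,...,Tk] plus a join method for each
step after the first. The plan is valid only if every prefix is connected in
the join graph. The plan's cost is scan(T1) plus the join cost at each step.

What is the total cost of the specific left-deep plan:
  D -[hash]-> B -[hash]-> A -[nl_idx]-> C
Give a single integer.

291120

step 1: scan D: cost=300, card=300
step 2: join B via hash
    card(P join B) = 300*300/(5) = 18000
    cost = 300 + 2*300*9 + 300 = 6000
step 3: join A via hash
    card(P join A) = 18000*60/(75) = 14400
    cost = 6000 + 2*60*6 + 18000 = 24720
step 4: join C via nl_idx
    card(P join C) = 14400*50/(4) = 180000
    cost = 24720 + 14400*6 + 180000 = 291120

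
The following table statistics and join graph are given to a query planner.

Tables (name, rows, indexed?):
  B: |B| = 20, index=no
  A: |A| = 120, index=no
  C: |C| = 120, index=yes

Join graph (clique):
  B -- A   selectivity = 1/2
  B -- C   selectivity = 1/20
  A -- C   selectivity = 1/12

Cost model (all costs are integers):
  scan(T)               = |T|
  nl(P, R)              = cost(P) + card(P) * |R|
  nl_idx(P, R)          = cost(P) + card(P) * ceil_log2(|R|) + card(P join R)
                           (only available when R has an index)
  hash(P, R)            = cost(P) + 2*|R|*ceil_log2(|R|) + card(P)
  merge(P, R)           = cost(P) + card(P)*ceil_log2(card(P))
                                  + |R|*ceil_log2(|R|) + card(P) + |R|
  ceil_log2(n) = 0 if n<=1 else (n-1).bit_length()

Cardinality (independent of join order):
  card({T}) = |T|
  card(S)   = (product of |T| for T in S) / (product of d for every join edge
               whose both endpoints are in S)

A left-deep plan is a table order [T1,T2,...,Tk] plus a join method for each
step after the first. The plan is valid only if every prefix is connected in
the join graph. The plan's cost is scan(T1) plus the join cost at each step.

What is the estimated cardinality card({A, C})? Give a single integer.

1200

Tables in S: A(120), C(120)
Edges inside S: A-C(d=12)
numerator = 120 * 120 = 14400
denominator = 12 = 12
card(S) = 14400 / 12 = 1200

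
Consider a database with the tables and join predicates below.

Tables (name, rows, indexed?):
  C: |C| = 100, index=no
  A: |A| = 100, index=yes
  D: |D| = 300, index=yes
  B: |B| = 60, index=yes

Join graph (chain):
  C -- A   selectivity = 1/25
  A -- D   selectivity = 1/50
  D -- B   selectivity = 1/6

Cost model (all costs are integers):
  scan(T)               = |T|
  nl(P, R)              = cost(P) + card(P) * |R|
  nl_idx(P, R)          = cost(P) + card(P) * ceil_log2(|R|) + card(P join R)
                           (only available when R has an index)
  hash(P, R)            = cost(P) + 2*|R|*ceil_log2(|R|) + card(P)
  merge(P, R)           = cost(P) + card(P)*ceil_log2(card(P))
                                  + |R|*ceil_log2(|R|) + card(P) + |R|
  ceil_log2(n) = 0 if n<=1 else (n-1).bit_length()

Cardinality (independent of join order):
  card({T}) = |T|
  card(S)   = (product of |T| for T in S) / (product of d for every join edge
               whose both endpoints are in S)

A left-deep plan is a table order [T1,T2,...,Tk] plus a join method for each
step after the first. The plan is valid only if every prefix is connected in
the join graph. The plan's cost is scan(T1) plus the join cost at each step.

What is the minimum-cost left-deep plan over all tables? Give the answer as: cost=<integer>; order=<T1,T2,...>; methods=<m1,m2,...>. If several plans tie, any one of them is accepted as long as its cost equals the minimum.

cost=6720; order=A,D,C,B; methods=nl_idx,hash,hash

Selinger DP (subsets sized 1..n):
  {C}: scan cost=100, card=100
  {A}: scan cost=100, card=100
  {D}: scan cost=300, card=300
  {B}: scan cost=60, card=60
  {AC}: card=400; try (A,nl_idx)→1200, (C,hash)→1600, (A,hash)→1600, (C,merge)→1700, (A,merge)→1700, (C,nl)→10100 …(+1); best=1200 via (A,nl_idx)
  {AD}: card=600; try (D,nl_idx)→1600, (A,hash)→2000, (A,nl_idx)→3000, (D,merge)→3900, (A,merge)→4100, (D,hash)→5600 …(+2); best=1600 via (D,nl_idx)
  {BD}: card=3000; try (B,hash)→1320, (D,merge)→3480, (D,nl_idx)→3600, (B,merge)→3720, (B,nl_idx)→5100, (D,hash)→5520 …(+2); best=1320 via (B,hash)
  {ACD}: card=2400; try (C,hash)→3600, (D,hash)→7000, (D,nl_idx)→7200, (D,merge)→8200, (C,merge)→9000, (C,nl)→61600 …(+1); best=3600 via (C,hash)
  {ABD}: card=6000; try (B,hash)→2920, (A,hash)→5720, (B,merge)→8620, (B,nl_idx)→11200, (A,nl_idx)→28320, (B,nl)→37600 …(+2); best=2920 via (B,hash)
  {ABCD}: card=24000; try (B,hash)→6720, (C,hash)→10320, (B,merge)→35220, (B,nl_idx)→42000, (C,merge)→87720, (B,nl)→147600 …(+1); best=6720 via (B,hash)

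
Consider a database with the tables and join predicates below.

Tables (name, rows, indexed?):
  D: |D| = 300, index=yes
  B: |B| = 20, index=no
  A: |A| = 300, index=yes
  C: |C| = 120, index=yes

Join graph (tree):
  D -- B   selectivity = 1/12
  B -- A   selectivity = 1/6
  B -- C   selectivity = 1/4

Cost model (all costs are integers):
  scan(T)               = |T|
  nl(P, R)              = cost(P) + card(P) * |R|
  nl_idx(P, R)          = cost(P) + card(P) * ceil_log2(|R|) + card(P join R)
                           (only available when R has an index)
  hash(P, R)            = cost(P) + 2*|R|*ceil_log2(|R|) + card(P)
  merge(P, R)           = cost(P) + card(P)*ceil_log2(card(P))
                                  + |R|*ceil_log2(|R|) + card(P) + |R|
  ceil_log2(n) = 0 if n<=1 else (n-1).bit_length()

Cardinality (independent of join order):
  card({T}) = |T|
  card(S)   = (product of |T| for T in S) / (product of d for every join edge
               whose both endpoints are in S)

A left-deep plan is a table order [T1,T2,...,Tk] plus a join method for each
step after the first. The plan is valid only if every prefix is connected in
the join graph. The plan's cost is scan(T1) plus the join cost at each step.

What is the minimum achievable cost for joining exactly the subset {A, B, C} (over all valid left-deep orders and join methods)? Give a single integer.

3480

Selinger DP over subsets of {A,B,C}:
  {B}: scan cost=20, card=20
  {A}: scan cost=300, card=300
  {C}: scan cost=120, card=120
  {AB}: card=1000; try (B,hash)→800, (A,nl_idx)→1200, (A,merge)→3140, (B,merge)→3420, (A,hash)→5440, (A,nl)→6020 …(+1); best=800 via (B,hash)
  {BC}: card=600; try (B,hash)→440, (C,nl_idx)→760, (C,merge)→1100, (B,merge)→1200, (C,hash)→1720, (C,nl)→2420 …(+1); best=440 via (B,hash)
  {ABC}: card=30000; try (C,hash)→3480, (A,hash)→6440, (A,merge)→10040, (C,merge)→12760, (A,nl_idx)→35840, (C,nl_idx)→37800 …(+2); best=3480 via (C,hash)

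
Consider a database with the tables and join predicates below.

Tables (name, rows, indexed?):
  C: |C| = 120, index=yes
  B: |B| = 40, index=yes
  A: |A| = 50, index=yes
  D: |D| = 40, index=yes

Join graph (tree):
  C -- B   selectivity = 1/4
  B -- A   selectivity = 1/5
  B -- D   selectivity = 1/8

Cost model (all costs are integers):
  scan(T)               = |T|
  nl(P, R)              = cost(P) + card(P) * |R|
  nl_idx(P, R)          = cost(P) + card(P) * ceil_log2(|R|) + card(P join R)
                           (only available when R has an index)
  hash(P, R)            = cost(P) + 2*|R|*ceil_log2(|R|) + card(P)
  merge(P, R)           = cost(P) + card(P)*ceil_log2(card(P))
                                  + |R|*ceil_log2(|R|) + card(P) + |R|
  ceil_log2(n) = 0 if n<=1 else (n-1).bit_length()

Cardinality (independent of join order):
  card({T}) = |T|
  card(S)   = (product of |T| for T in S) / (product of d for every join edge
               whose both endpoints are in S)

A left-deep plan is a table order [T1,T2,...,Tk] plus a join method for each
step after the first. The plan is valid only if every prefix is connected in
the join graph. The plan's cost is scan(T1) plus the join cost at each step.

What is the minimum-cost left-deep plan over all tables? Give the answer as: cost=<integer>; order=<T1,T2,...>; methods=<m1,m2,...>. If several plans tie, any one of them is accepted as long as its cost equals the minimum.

Selinger DP (subsets sized 1..n):
  {C}: scan cost=120, card=120
  {B}: scan cost=40, card=40
  {A}: scan cost=50, card=50
  {D}: scan cost=40, card=40
  {BC}: card=1200; try (B,hash)→720, (C,merge)→1280, (B,merge)→1360, (C,nl_idx)→1520, (C,hash)→1760, (B,nl_idx)→2040 …(+2); best=720 via (B,hash)
  {AB}: card=400; try (B,hash)→580, (A,merge)→670, (B,merge)→680, (A,hash)→680, (A,nl_idx)→680, (B,nl_idx)→750 …(+2); best=580 via (B,hash)
  {BD}: card=200; try (D,nl_idx)→480, (B,nl_idx)→480, (D,hash)→560, (B,hash)→560, (D,merge)→600, (B,merge)→600 …(+2); best=480 via (D,nl_idx)
  {ABC}: card=12000; try (A,hash)→2520, (C,hash)→2660, (C,merge)→5540, (C,nl_idx)→15380, (A,merge)→15470, (A,nl_idx)→19920 …(+2); best=2520 via (A,hash)
  {BCD}: card=6000; try (C,hash)→2360, (D,hash)→2400, (C,merge)→3240, (C,nl_idx)→7880, (D,nl_idx)→13920, (D,merge)→15400 …(+2); best=2360 via (C,hash)
  {ABD}: card=2000; try (A,hash)→1280, (D,hash)→1460, (A,merge)→2630, (A,nl_idx)→3680, (D,merge)→4860, (D,nl_idx)→4980 …(+2); best=1280 via (A,hash)
  {ABCD}: card=60000; try (C,hash)→4960, (A,hash)→8960, (D,hash)→15000, (C,merge)→26240, (C,nl_idx)→75280, (A,merge)→86710 …(+6); best=4960 via (C,hash)

cost=4960; order=B,D,A,C; methods=nl_idx,hash,hash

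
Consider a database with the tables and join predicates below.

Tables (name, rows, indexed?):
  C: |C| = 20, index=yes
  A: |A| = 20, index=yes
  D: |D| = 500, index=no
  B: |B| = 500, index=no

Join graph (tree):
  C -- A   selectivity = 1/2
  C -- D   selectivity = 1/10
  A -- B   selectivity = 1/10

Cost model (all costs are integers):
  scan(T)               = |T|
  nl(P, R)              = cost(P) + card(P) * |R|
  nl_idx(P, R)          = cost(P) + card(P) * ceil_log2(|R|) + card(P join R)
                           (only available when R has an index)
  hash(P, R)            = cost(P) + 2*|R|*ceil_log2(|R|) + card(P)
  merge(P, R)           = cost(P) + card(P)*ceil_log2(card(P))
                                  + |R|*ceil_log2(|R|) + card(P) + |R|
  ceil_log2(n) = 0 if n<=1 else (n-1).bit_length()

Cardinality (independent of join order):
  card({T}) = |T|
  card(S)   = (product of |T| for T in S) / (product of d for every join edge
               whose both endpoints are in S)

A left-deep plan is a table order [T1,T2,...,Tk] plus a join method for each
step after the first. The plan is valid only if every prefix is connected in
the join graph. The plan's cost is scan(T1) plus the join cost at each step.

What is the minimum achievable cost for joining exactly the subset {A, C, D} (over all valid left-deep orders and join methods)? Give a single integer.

Selinger DP over subsets of {A,C,D}:
  {C}: scan cost=20, card=20
  {A}: scan cost=20, card=20
  {D}: scan cost=500, card=500
  {AC}: card=200; try (C,hash)→240, (A,hash)→240, (C,merge)→260, (A,merge)→260, (C,nl_idx)→320, (A,nl_idx)→320 …(+2); best=240 via (C,hash)
  {CD}: card=1000; try (C,hash)→1200, (C,nl_idx)→4000, (D,merge)→5140, (C,merge)→5620, (D,hash)→9040, (D,nl)→10020 …(+1); best=1200 via (C,hash)
  {ACD}: card=10000; try (A,hash)→2400, (D,merge)→7040, (D,hash)→9440, (A,merge)→12320, (A,nl_idx)→16200, (A,nl)→21200 …(+1); best=2400 via (A,hash)

2400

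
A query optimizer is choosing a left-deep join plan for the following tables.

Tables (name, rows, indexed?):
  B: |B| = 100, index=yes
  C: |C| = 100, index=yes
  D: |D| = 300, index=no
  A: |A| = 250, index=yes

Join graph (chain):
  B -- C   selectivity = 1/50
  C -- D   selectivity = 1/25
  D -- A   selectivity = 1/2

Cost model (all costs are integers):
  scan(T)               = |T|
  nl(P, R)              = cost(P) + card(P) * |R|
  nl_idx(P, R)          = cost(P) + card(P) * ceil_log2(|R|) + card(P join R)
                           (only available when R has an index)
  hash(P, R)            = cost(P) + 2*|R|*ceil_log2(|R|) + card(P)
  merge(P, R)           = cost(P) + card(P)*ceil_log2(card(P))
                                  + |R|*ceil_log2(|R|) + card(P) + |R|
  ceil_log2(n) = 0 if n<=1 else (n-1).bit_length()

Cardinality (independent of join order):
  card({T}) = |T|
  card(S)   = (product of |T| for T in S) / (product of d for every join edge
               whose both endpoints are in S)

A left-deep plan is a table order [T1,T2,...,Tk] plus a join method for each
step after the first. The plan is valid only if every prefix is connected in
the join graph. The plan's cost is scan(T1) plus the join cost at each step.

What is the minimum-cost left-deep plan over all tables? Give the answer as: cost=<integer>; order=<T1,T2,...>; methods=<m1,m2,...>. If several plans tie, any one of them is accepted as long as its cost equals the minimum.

Selinger DP (subsets sized 1..n):
  {B}: scan cost=100, card=100
  {C}: scan cost=100, card=100
  {D}: scan cost=300, card=300
  {A}: scan cost=250, card=250
  {BC}: card=200; try (C,nl_idx)→1000, (B,nl_idx)→1000, (C,hash)→1600, (B,hash)→1600, (C,merge)→1700, (B,merge)→1700 …(+2); best=1000 via (C,nl_idx)
  {CD}: card=1200; try (C,hash)→2000, (C,nl_idx)→3600, (D,merge)→3900, (C,merge)→4100, (D,hash)→5600, (D,nl)→30100 …(+1); best=2000 via (C,hash)
  {AD}: card=37500; try (A,hash)→4600, (D,merge)→5500, (A,merge)→5550, (D,hash)→5900, (A,nl_idx)→40200, (D,nl)→75250 …(+1); best=4600 via (A,hash)
  {BCD}: card=2400; try (B,hash)→4600, (D,merge)→5800, (D,hash)→6600, (B,nl_idx)→12800, (B,merge)→17200, (D,nl)→61000 …(+1); best=4600 via (B,hash)
  {ACD}: card=150000; try (A,hash)→7200, (A,merge)→18650, (C,hash)→43500, (A,nl_idx)→161600, (A,nl)→302000, (C,nl_idx)→417100 …(+2); best=7200 via (A,hash)
  {ABCD}: card=300000; try (A,hash)→11000, (A,merge)→38050, (B,hash)→158600, (A,nl_idx)→323800, (A,nl)→604600, (B,nl_idx)→1357200 …(+2); best=11000 via (A,hash)

cost=11000; order=D,C,B,A; methods=hash,hash,hash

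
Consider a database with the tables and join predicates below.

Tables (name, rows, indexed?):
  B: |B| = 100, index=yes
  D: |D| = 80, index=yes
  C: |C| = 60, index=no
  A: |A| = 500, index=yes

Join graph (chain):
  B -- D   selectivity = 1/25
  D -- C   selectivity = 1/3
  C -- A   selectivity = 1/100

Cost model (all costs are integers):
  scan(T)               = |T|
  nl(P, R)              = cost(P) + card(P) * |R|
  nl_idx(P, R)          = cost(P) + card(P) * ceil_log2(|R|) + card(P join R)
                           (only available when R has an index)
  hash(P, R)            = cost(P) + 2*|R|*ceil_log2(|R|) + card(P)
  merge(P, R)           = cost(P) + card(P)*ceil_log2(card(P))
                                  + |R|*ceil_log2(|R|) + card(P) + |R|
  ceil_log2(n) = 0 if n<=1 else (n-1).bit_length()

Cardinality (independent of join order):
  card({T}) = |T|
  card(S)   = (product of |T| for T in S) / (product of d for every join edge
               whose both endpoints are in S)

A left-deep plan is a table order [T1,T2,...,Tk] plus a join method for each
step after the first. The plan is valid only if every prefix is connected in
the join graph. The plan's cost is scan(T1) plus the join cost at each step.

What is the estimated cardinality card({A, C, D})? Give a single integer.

8000

Tables in S: A(500), C(60), D(80)
Edges inside S: D-C(d=3), C-A(d=100)
numerator = 500 * 60 * 80 = 2400000
denominator = 3 * 100 = 300
card(S) = 2400000 / 300 = 8000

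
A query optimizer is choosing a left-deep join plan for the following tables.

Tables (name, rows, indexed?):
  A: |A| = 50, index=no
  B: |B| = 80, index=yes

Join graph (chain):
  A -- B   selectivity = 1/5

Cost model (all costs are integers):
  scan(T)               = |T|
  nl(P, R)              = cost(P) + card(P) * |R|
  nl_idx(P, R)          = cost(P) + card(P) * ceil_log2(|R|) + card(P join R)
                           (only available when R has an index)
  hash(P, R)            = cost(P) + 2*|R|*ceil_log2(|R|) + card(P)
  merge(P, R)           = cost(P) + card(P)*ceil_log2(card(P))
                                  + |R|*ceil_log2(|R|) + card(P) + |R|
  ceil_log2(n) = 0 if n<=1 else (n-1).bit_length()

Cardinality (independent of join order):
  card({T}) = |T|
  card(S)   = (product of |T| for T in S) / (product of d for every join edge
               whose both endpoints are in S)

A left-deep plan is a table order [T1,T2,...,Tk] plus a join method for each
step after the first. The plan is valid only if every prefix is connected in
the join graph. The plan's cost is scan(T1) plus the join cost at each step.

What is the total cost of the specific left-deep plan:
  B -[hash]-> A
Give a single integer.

step 1: scan B: cost=80, card=80
step 2: join A via hash
    card(P join A) = 80*50/(5) = 800
    cost = 80 + 2*50*6 + 80 = 760

760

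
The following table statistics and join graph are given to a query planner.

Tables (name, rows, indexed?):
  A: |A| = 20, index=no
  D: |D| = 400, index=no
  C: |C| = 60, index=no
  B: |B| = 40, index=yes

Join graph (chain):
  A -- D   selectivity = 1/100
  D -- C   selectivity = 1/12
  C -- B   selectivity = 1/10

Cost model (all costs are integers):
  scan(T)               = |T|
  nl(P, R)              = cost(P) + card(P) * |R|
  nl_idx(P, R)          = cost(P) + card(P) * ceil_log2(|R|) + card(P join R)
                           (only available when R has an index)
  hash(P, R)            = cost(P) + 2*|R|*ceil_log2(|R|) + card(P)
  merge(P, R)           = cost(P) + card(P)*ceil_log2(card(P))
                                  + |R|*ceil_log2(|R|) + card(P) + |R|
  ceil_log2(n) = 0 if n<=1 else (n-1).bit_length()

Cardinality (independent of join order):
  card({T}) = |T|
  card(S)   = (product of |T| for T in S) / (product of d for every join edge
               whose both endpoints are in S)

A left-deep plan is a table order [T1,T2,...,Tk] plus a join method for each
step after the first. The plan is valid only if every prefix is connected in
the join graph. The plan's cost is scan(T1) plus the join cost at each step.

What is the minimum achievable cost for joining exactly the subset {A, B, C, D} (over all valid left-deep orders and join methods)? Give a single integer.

2680

Selinger DP over subsets of {A,B,C,D}:
  {A}: scan cost=20, card=20
  {D}: scan cost=400, card=400
  {C}: scan cost=60, card=60
  {B}: scan cost=40, card=40
  {AD}: card=80; try (A,hash)→1000, (D,merge)→4140, (A,merge)→4520, (D,hash)→7240, (D,nl)→8020, (A,nl)→8400; best=1000 via (A,hash)
  {CD}: card=2000; try (C,hash)→1520, (D,merge)→4480, (C,merge)→4820, (D,hash)→7320, (D,nl)→24060, (C,nl)→24400; best=1520 via (C,hash)
  {BC}: card=240; try (B,hash)→600, (B,nl_idx)→660, (C,merge)→740, (B,merge)→760, (C,hash)→800, (C,nl)→2440 …(+1); best=600 via (B,hash)
  {ACD}: card=400; try (C,hash)→1800, (C,merge)→2060, (A,hash)→3720, (C,nl)→5800, (A,merge)→25640, (A,nl)→41520; best=1800 via (C,hash)
  {BCD}: card=8000; try (B,hash)→4000, (D,merge)→6760, (D,hash)→8040, (B,nl_idx)→21520, (B,merge)→25800, (B,nl)→81520 …(+1); best=4000 via (B,hash)
  {ABCD}: card=1600; try (B,hash)→2680, (B,nl_idx)→5800, (B,merge)→6080, (A,hash)→12200, (B,nl)→17800, (A,merge)→116120 …(+1); best=2680 via (B,hash)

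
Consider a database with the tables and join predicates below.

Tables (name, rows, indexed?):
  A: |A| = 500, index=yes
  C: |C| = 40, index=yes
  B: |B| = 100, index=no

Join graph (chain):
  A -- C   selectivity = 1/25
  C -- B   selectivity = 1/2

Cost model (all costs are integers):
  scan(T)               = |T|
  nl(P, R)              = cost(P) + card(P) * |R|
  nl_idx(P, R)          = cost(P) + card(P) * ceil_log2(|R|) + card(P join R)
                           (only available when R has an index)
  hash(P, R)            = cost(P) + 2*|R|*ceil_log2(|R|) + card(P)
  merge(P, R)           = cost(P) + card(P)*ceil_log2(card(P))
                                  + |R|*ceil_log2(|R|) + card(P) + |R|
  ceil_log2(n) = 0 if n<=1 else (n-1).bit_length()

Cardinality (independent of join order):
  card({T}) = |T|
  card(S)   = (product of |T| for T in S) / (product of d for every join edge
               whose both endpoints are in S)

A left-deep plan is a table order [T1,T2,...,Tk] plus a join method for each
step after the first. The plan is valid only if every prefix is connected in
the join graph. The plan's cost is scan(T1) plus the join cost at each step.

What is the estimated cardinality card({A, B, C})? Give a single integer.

Tables in S: A(500), B(100), C(40)
Edges inside S: A-C(d=25), C-B(d=2)
numerator = 500 * 100 * 40 = 2000000
denominator = 25 * 2 = 50
card(S) = 2000000 / 50 = 40000

40000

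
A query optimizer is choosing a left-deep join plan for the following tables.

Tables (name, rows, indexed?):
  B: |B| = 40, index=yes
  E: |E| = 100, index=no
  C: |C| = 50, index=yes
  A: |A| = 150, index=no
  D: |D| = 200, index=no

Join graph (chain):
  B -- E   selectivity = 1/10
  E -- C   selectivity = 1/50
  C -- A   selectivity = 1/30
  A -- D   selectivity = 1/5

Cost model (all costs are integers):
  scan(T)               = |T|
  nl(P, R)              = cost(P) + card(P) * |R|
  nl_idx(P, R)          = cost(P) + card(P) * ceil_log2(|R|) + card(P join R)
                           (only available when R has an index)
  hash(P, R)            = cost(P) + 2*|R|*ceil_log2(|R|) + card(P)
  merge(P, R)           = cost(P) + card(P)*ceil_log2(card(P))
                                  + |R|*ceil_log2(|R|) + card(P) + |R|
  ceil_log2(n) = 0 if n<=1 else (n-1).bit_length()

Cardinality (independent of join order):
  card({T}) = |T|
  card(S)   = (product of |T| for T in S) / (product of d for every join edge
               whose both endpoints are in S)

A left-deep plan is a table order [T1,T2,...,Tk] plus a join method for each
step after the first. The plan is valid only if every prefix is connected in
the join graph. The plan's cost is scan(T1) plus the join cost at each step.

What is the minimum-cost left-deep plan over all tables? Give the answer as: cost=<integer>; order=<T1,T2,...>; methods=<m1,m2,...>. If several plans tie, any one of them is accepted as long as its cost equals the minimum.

Selinger DP (subsets sized 1..n):
  {B}: scan cost=40, card=40
  {E}: scan cost=100, card=100
  {C}: scan cost=50, card=50
  {A}: scan cost=150, card=150
  {D}: scan cost=200, card=200
  {BE}: card=400; try (B,hash)→680, (B,nl_idx)→1100, (E,merge)→1120, (B,merge)→1180, (E,hash)→1480, (E,nl)→4040 …(+1); best=680 via (B,hash)
  {CE}: card=100; try (C,hash)→800, (C,nl_idx)→800, (E,merge)→1200, (C,merge)→1250, (E,hash)→1500, (E,nl)→5050 …(+1); best=800 via (C,hash)
  {AC}: card=250; try (C,hash)→900, (C,nl_idx)→1300, (A,merge)→1750, (C,merge)→1850, (A,hash)→2500, (A,nl)→7550 …(+1); best=900 via (C,hash)
  {AD}: card=6000; try (A,hash)→2800, (D,merge)→3300, (A,merge)→3350, (D,hash)→3500, (D,nl)→30150, (A,nl)→30200; best=2800 via (A,hash)
  {BCE}: card=400; try (B,hash)→1380, (C,hash)→1680, (B,nl_idx)→1800, (B,merge)→1880, (C,nl_idx)→3480, (B,nl)→4800 …(+2); best=1380 via (B,hash)
  {ACE}: card=500; try (E,hash)→2550, (A,merge)→2950, (A,hash)→3300, (E,merge)→3950, (A,nl)→15800, (E,nl)→25900; best=2550 via (E,hash)
  {ACD}: card=10000; try (D,hash)→4350, (D,merge)→4950, (C,hash)→9400, (C,nl_idx)→48800, (D,nl)→50900, (C,merge)→87150 …(+1); best=4350 via (D,hash)
  {ABCE}: card=2000; try (B,hash)→3530, (A,hash)→4180, (A,merge)→6730, (B,nl_idx)→7550, (B,merge)→7830, (B,nl)→22550 …(+1); best=3530 via (B,hash)
  {ACDE}: card=20000; try (D,hash)→6250, (D,merge)→9350, (E,hash)→15750, (D,nl)→102550, (E,merge)→155150, (E,nl)→1004350; best=6250 via (D,hash)
  {ABCDE}: card=80000; try (D,hash)→8730, (B,hash)→26730, (D,merge)→29330, (B,nl_idx)→206250, (B,merge)→326530, (D,nl)→403530 …(+1); best=8730 via (D,hash)

cost=8730; order=A,C,E,B,D; methods=hash,hash,hash,hash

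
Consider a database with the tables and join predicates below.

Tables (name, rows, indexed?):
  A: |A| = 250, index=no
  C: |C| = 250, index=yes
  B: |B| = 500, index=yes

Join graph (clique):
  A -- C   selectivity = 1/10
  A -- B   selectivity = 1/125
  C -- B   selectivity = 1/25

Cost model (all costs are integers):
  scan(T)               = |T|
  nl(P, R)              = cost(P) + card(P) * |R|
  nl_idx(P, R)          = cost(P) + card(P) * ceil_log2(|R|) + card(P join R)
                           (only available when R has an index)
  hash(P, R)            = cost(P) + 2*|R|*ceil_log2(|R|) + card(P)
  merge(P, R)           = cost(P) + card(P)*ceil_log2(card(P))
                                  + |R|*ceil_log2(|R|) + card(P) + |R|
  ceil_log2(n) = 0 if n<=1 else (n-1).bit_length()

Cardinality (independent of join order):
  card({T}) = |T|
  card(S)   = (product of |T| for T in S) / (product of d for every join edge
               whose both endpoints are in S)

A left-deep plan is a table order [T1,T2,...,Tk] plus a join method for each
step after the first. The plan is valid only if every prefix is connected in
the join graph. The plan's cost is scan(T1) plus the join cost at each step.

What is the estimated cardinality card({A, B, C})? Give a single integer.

1000

Tables in S: A(250), B(500), C(250)
Edges inside S: A-C(d=10), A-B(d=125), C-B(d=25)
numerator = 250 * 500 * 250 = 31250000
denominator = 10 * 125 * 25 = 31250
card(S) = 31250000 / 31250 = 1000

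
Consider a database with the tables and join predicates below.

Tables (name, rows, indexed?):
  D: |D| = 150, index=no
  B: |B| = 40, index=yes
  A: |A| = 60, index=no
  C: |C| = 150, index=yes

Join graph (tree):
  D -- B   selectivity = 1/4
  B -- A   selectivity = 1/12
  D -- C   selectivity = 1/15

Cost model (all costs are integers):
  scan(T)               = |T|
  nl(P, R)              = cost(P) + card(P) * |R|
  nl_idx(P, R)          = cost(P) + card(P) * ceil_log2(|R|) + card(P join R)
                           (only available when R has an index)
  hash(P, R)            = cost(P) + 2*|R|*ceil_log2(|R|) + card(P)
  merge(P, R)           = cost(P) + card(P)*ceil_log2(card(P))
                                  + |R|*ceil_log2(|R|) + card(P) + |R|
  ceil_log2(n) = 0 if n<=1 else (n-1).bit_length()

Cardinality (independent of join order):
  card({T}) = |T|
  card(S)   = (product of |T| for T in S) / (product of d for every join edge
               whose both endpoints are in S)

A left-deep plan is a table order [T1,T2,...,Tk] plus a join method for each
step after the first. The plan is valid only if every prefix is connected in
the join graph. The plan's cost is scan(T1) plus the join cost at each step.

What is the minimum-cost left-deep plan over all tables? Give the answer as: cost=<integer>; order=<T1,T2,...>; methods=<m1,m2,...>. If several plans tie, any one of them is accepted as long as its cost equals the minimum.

Selinger DP (subsets sized 1..n):
  {D}: scan cost=150, card=150
  {B}: scan cost=40, card=40
  {A}: scan cost=60, card=60
  {C}: scan cost=150, card=150
  {BD}: card=1500; try (B,hash)→780, (D,merge)→1670, (B,merge)→1780, (D,hash)→2480, (B,nl_idx)→2550, (D,nl)→6040 …(+1); best=780 via (B,hash)
  {CD}: card=1500; try (D,hash)→2700, (C,hash)→2700, (D,merge)→2850, (C,merge)→2850, (C,nl_idx)→2850, (D,nl)→22650 …(+1); best=2700 via (D,hash)
  {AB}: card=200; try (B,hash)→600, (B,nl_idx)→620, (A,merge)→740, (B,merge)→760, (A,hash)→800, (A,nl)→2440 …(+1); best=600 via (B,hash)
  {ABD}: card=7500; try (A,hash)→3000, (D,hash)→3200, (D,merge)→3750, (A,merge)→19200, (D,nl)→30600, (A,nl)→90780; best=3000 via (A,hash)
  {BCD}: card=15000; try (C,hash)→4680, (B,hash)→4680, (C,merge)→20130, (B,merge)→20980, (B,nl_idx)→26700, (C,nl_idx)→27780 …(+2); best=4680 via (C,hash)
  {ABCD}: card=75000; try (C,hash)→12900, (A,hash)→20400, (C,merge)→109350, (C,nl_idx)→138000, (A,merge)→230100, (A,nl)→904680 …(+1); best=12900 via (C,hash)

cost=12900; order=D,B,A,C; methods=hash,hash,hash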